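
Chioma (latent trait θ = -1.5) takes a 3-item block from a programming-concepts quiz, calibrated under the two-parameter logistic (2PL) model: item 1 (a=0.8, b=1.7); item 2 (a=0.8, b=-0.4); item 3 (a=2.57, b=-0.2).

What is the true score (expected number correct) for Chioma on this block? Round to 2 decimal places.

0.40

P(θ) = 1 / (1 + exp(−a(θ − b)))
P_1 = 1/(1+e^{2.5600}) = 0.0718
P_2 = 1/(1+e^{0.8800}) = 0.2932
P_3 = 1/(1+e^{3.3410}) = 0.0342
E[score] = 0.0718 + 0.2932 + 0.0342 = 0.3991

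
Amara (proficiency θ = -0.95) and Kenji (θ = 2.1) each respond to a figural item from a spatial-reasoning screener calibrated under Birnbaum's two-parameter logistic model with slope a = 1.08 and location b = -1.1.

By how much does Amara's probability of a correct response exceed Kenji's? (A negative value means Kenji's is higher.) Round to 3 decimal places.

P(θ) = 1 / (1 + exp(−a(θ − b)))
P(Amara) = 0.5404  [exponent 0.1620]
P(Kenji) = 0.9694  [exponent 3.4560]
Difference = 0.5404 − 0.9694 = -0.4290

-0.429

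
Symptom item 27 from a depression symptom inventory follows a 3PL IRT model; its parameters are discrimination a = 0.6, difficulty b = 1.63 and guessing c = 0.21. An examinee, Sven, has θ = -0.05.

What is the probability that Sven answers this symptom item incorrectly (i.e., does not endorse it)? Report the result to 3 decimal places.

P(θ) = c + (1 − c) · 1 / (1 + exp(−a(θ − b)))
Exponent: 0.6 × (-0.05 − 1.63) = -1.0080
1/(1 + e^{1.0080}) = 0.2674
P = 0.21 + 0.79 × 0.2674 = 0.4212
P(incorrect) = 1 − 0.4212 = 0.5788

0.579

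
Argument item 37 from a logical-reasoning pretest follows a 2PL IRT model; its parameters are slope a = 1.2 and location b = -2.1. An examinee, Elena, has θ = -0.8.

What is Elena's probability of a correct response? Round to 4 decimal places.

P(θ) = 1 / (1 + exp(−a(θ − b)))
Exponent: 1.2 × (-0.8 − (-2.1)) = 1.5600
1/(1 + e^{-1.5600}) = 0.8264

0.8264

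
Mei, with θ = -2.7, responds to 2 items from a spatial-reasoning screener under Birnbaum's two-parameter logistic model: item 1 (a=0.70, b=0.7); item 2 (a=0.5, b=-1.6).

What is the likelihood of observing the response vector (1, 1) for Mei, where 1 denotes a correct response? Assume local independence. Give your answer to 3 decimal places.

0.031

P(θ) = 1 / (1 + exp(−a(θ − b)))
P_1 = 1/(1+e^{2.3800}) = 0.0847
P_2 = 1/(1+e^{0.5500}) = 0.3659
L = P_1 × P_2 = 0.0847 × 0.3659 = 0.03099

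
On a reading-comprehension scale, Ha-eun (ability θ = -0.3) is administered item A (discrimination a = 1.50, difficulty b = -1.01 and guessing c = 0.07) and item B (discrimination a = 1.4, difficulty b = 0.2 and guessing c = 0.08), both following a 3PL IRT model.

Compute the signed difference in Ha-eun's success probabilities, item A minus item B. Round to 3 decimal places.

0.376

P(θ) = c + (1 − c) · 1 / (1 + exp(−a(θ − b)))
P_A = 0.7616
P_B = 0.3853
P_A − P_B = 0.3763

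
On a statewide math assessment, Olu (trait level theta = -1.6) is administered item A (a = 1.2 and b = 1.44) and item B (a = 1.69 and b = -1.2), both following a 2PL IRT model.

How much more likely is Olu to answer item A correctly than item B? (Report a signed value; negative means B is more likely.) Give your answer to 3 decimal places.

-0.312

P(theta) = 1 / (1 + exp(−a(theta − b)))
P_A = 0.0254
P_B = 0.3372
P_A − P_B = -0.3118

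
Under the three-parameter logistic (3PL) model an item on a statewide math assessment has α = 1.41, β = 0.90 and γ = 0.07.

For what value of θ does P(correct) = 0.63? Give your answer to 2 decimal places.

1.19

P(θ) = γ + (1 − γ) · 1 / (1 + exp(−α(θ − β)))
Remove guessing floor: (0.63 − 0.07)/(1 − 0.07) = 0.6022
logit = ln(0.6022/0.3978) = 0.4144
θ = β + logit/(α) = 0.90 + 0.4144/1.4100 = 1.1939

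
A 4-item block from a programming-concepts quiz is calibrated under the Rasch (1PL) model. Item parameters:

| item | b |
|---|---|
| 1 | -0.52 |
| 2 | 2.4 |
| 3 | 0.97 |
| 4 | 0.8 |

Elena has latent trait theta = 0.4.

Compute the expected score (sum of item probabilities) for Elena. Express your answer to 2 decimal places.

P(theta) = 1 / (1 + exp(−(theta − b)))
P_1 = 1/(1+e^{-0.9200}) = 0.7150
P_2 = 1/(1+e^{2.0000}) = 0.1192
P_3 = 1/(1+e^{0.5700}) = 0.3612
P_4 = 1/(1+e^{0.4000}) = 0.4013
E[score] = 0.7150 + 0.1192 + 0.3612 + 0.4013 = 1.5968

1.60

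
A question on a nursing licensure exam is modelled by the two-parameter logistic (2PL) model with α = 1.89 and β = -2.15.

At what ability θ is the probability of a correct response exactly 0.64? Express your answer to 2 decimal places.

P(θ) = 1 / (1 + exp(−α(θ − β)))
logit = ln(0.6400/0.3600) = 0.5754
θ = β + logit/(α) = -2.15 + 0.5754/1.8900 = -1.8456

-1.85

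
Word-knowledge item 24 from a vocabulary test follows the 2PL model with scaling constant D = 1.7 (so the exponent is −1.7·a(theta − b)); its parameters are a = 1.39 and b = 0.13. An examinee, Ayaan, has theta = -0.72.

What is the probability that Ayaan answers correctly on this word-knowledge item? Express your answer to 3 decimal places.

0.118

P(theta) = 1 / (1 + exp(−D·a(theta − b)))
Exponent: 1.7 × 1.39 × (-0.72 − 0.13) = -2.0086
1/(1 + e^{2.0086}) = 0.1183
P = 0.1183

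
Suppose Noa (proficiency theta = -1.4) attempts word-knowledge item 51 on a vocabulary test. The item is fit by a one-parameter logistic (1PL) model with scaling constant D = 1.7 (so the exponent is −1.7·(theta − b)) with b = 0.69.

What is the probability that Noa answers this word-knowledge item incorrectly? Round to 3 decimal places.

P(theta) = 1 / (1 + exp(−D·(theta − b)))
Exponent: 1.7 × (-1.4 − 0.69) = -3.5530
1/(1 + e^{3.5530}) = 0.0278
P = 0.0278
P(incorrect) = 1 − 0.0278 = 0.9722

0.972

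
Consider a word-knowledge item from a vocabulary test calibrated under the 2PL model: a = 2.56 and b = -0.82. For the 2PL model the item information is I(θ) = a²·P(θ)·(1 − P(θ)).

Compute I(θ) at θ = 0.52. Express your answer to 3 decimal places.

0.199

P = 1/(1+e^{-3.4304}) = 0.9686
P(1−P) = 0.9686 × 0.0314 = 0.0304
I = a² × P(1−P) = 2.56² × 0.0304 = 0.19907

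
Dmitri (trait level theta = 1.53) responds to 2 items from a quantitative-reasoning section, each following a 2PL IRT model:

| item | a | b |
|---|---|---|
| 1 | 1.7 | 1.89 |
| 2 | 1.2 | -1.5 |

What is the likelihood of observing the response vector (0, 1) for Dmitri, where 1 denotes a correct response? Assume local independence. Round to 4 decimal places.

0.6317

P(theta) = 1 / (1 + exp(−a(theta − b)))
P_1 = 1/(1+e^{0.6120}) = 0.3516
P_2 = 1/(1+e^{-3.6360}) = 0.9743
L = (1−P_1) × P_2 = 0.6484 × 0.9743 = 0.63175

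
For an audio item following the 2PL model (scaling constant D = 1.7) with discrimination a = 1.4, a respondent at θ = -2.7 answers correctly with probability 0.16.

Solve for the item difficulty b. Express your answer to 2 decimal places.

-2.00

P(θ) = 1 / (1 + exp(−D·a(θ − b)))
logit(0.16) = ln(0.16/0.84) = -1.6582
b = θ − logit/(1.7·a) = -2.7 − (-1.6582)/2.3800 = -2.0033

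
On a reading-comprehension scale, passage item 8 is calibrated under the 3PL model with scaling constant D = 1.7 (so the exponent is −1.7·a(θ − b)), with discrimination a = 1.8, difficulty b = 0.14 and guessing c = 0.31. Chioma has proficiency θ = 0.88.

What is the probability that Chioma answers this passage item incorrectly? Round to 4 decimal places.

P(θ) = c + (1 − c) · 1 / (1 + exp(−D·a(θ − b)))
Exponent: 1.7 × 1.8 × (0.88 − 0.14) = 2.2644
1/(1 + e^{-2.2644}) = 0.9059
P = 0.31 + 0.69 × 0.9059 = 0.9351
P(incorrect) = 1 − 0.9351 = 0.0649

0.0649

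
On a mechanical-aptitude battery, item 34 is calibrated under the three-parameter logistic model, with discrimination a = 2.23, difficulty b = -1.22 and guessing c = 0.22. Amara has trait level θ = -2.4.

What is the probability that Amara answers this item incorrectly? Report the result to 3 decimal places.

P(θ) = c + (1 − c) · 1 / (1 + exp(−a(θ − b)))
Exponent: 2.23 × (-2.4 − (-1.22)) = -2.6314
1/(1 + e^{2.6314}) = 0.0671
P = 0.22 + 0.78 × 0.0671 = 0.2724
P(incorrect) = 1 − 0.2724 = 0.7276

0.728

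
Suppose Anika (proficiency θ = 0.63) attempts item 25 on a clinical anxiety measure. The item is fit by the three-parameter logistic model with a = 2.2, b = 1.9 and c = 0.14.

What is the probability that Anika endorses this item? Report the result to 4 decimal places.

P(θ) = c + (1 − c) · 1 / (1 + exp(−a(θ − b)))
Exponent: 2.2 × (0.63 − 1.9) = -2.7940
1/(1 + e^{2.7940}) = 0.0576
P = 0.14 + 0.86 × 0.0576 = 0.1896

0.1896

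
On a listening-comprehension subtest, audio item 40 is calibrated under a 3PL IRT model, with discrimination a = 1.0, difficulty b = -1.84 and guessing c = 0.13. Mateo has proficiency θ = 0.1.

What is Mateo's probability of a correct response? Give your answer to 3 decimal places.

P(θ) = c + (1 − c) · 1 / (1 + exp(−a(θ − b)))
Exponent: 1.0 × (0.1 − (-1.84)) = 1.9400
1/(1 + e^{-1.9400}) = 0.8744
P = 0.13 + 0.87 × 0.8744 = 0.8907

0.891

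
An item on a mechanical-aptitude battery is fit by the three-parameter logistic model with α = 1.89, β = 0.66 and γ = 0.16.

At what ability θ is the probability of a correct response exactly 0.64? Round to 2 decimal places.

P(θ) = γ + (1 − γ) · 1 / (1 + exp(−α(θ − β)))
Remove guessing floor: (0.64 − 0.16)/(1 − 0.16) = 0.5714
logit = ln(0.5714/0.4286) = 0.2877
θ = β + logit/(α) = 0.66 + 0.2877/1.8900 = 0.8122

0.81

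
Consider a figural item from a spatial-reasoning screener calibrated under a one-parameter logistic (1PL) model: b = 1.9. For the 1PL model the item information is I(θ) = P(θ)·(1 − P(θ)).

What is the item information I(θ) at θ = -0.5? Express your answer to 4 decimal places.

0.0763

P = 1/(1+e^{2.4000}) = 0.0832
P(1−P) = 0.0832 × 0.9168 = 0.0763
I = P(1−P) = 0.07625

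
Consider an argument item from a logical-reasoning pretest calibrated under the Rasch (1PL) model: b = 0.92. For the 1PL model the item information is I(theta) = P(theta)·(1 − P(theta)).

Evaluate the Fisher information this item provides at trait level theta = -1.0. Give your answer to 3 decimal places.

0.112

P = 1/(1+e^{1.9200}) = 0.1279
P(1−P) = 0.1279 × 0.8721 = 0.1115
I = P(1−P) = 0.11151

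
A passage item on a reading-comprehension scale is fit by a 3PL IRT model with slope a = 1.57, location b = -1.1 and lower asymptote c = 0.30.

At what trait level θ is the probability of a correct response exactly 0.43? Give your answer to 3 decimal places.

-2.041

P(θ) = c + (1 − c) · 1 / (1 + exp(−a(θ − b)))
Remove guessing floor: (0.43 − 0.30)/(1 − 0.30) = 0.1857
logit = ln(0.1857/0.8143) = -1.4781
θ = b + logit/(a) = -1.1 + (-1.4781)/1.5700 = -2.0415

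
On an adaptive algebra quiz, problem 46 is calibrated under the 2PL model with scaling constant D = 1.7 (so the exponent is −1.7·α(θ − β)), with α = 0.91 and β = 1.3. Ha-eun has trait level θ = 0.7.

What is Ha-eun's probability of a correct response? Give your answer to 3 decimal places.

P(θ) = 1 / (1 + exp(−D·α(θ − β)))
Exponent: 1.7 × 0.91 × (0.7 − 1.3) = -0.9282
1/(1 + e^{0.9282}) = 0.2833
P = 0.2833

0.283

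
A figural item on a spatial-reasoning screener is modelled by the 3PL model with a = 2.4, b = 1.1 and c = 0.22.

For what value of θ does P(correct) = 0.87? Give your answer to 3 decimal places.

P(θ) = c + (1 − c) · 1 / (1 + exp(−a(θ − b)))
Remove guessing floor: (0.87 − 0.22)/(1 − 0.22) = 0.8333
logit = ln(0.8333/0.1667) = 1.6094
θ = b + logit/(a) = 1.1 + 1.6094/2.4000 = 1.7706

1.771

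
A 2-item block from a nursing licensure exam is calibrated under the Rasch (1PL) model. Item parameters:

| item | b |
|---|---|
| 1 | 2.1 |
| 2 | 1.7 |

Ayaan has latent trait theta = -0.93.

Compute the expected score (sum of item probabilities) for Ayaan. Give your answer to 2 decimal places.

P(theta) = 1 / (1 + exp(−(theta − b)))
P_1 = 1/(1+e^{3.0300}) = 0.0461
P_2 = 1/(1+e^{2.6300}) = 0.0672
E[score] = 0.0461 + 0.0672 = 0.1133

0.11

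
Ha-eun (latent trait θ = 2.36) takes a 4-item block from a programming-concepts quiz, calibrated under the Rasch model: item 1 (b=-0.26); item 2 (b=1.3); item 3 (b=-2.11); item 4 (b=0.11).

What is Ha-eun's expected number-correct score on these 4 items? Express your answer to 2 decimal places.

P(θ) = 1 / (1 + exp(−(θ − b)))
P_1 = 1/(1+e^{-2.6200}) = 0.9321
P_2 = 1/(1+e^{-1.0600}) = 0.7427
P_3 = 1/(1+e^{-4.4700}) = 0.9887
P_4 = 1/(1+e^{-2.2500}) = 0.9047
E[score] = 0.9321 + 0.7427 + 0.9887 + 0.9047 = 3.5682

3.57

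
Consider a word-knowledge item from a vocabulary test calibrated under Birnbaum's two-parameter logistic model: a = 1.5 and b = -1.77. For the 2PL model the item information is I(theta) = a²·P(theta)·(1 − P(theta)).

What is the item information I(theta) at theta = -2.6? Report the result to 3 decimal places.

P = 1/(1+e^{1.2450}) = 0.2236
P(1−P) = 0.2236 × 0.7764 = 0.1736
I = a² × P(1−P) = 1.5² × 0.1736 = 0.39057

0.391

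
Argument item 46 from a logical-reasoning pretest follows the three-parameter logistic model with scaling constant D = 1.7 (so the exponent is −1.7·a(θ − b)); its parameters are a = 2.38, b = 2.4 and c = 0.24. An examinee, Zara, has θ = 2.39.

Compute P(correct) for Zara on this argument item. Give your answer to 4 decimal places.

P(θ) = c + (1 − c) · 1 / (1 + exp(−D·a(θ − b)))
Exponent: 1.7 × 2.38 × (2.39 − 2.4) = -0.0405
1/(1 + e^{0.0405}) = 0.4899
P = 0.24 + 0.76 × 0.4899 = 0.6123

0.6123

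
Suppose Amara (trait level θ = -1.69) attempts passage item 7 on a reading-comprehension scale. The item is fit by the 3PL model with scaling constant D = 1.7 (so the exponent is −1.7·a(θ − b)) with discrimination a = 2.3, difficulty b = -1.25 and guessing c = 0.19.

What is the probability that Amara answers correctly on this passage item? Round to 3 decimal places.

P(θ) = c + (1 − c) · 1 / (1 + exp(−D·a(θ − b)))
Exponent: 1.7 × 2.3 × (-1.69 − (-1.25)) = -1.7204
1/(1 + e^{1.7204}) = 0.1518
P = 0.19 + 0.81 × 0.1518 = 0.3130

0.313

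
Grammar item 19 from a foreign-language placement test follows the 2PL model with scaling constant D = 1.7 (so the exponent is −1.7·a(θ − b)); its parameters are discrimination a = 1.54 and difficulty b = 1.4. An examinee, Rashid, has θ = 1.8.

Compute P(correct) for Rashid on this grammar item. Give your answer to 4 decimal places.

P(θ) = 1 / (1 + exp(−D·a(θ − b)))
Exponent: 1.7 × 1.54 × (1.8 − 1.4) = 1.0472
1/(1 + e^{-1.0472}) = 0.7402
P = 0.7402

0.7402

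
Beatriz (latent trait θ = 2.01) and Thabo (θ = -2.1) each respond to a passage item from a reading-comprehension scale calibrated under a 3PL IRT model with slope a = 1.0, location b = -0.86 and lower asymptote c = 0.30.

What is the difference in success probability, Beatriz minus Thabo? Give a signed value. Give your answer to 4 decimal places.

0.5053

P(θ) = c + (1 − c) · 1 / (1 + exp(−a(θ − b)))
P(Beatriz) = 0.9624  [exponent 2.8700]
P(Thabo) = 0.4571  [exponent -1.2400]
Difference = 0.9624 − 0.4571 = 0.5053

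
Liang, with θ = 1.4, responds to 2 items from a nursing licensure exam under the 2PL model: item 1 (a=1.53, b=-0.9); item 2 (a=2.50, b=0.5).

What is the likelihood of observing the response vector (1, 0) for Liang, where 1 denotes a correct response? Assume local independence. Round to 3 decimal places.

P(θ) = 1 / (1 + exp(−a(θ − b)))
P_1 = 1/(1+e^{-3.5190}) = 0.9712
P_2 = 1/(1+e^{-2.2500}) = 0.9047
L = P_1 × (1−P_2) = 0.9712 × 0.0953 = 0.09261

0.093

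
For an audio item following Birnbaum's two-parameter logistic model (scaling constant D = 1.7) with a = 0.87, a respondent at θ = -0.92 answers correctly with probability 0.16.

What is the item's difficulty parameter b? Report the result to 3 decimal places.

P(θ) = 1 / (1 + exp(−D·a(θ − b)))
logit(0.16) = ln(0.16/0.84) = -1.6582
b = θ − logit/(1.7·a) = -0.92 − (-1.6582)/1.4790 = 0.2012

0.201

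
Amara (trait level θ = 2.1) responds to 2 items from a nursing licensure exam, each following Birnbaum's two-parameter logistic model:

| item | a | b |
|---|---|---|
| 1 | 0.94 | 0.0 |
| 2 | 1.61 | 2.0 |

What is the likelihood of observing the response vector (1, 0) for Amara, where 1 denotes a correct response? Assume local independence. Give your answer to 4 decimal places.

P(θ) = 1 / (1 + exp(−a(θ − b)))
P_1 = 1/(1+e^{-1.9740}) = 0.8780
P_2 = 1/(1+e^{-0.1610}) = 0.5402
L = P_1 × (1−P_2) = 0.8780 × 0.4598 = 0.40376

0.4038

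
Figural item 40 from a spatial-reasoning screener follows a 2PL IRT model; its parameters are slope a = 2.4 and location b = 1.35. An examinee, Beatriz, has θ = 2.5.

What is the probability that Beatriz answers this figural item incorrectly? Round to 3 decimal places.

P(θ) = 1 / (1 + exp(−a(θ − b)))
Exponent: 2.4 × (2.5 − 1.35) = 2.7600
1/(1 + e^{-2.7600}) = 0.9405
P(incorrect) = 1 − 0.9405 = 0.0595

0.060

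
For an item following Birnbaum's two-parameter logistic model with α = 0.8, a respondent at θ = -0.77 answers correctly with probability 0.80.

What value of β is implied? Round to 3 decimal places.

-2.503

P(θ) = 1 / (1 + exp(−α(θ − β)))
logit(0.80) = ln(0.80/0.20) = 1.3863
β = θ − logit/(α) = -0.77 − 1.3863/0.8000 = -2.5029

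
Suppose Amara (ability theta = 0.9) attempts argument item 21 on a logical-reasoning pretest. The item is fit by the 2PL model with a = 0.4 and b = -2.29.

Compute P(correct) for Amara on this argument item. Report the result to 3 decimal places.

0.782

P(theta) = 1 / (1 + exp(−a(theta − b)))
Exponent: 0.4 × (0.9 − (-2.29)) = 1.2760
1/(1 + e^{-1.2760}) = 0.7818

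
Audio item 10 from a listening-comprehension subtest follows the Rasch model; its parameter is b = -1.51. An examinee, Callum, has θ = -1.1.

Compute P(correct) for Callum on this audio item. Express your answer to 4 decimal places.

P(θ) = 1 / (1 + exp(−(θ − b)))
Exponent: (-1.1 − (-1.51)) = 0.4100
1/(1 + e^{-0.4100}) = 0.6011
P = 0.6011

0.6011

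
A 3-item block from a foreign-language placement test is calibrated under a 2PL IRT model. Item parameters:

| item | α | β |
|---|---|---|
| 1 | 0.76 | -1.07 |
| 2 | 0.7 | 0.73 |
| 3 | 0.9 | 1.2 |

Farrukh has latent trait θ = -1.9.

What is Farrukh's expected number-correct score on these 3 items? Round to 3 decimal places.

P(θ) = 1 / (1 + exp(−α(θ − β)))
P_1 = 1/(1+e^{0.6308}) = 0.3473
P_2 = 1/(1+e^{1.8410}) = 0.1369
P_3 = 1/(1+e^{2.7900}) = 0.0579
E[score] = 0.3473 + 0.1369 + 0.0579 = 0.5421

0.542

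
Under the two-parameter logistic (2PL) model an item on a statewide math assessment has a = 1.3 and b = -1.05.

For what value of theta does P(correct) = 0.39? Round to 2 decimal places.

P(theta) = 1 / (1 + exp(−a(theta − b)))
logit = ln(0.3900/0.6100) = -0.4473
theta = b + logit/(a) = -1.05 + (-0.4473)/1.3000 = -1.3941

-1.39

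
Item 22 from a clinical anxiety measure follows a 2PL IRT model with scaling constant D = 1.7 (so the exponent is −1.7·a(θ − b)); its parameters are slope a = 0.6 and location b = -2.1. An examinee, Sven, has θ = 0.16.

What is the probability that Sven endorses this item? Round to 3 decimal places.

P(θ) = 1 / (1 + exp(−D·a(θ − b)))
Exponent: 1.7 × 0.6 × (0.16 − (-2.1)) = 2.3052
1/(1 + e^{-2.3052}) = 0.9093
P = 0.9093

0.909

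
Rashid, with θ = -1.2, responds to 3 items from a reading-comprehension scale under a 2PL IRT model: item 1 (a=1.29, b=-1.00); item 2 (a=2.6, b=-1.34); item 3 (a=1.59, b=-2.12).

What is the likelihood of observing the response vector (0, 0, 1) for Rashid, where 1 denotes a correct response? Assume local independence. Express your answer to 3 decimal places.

P(θ) = 1 / (1 + exp(−a(θ − b)))
P_1 = 1/(1+e^{0.2580}) = 0.4359
P_2 = 1/(1+e^{-0.3640}) = 0.5900
P_3 = 1/(1+e^{-1.4628}) = 0.8120
L = (1−P_1) × (1−P_2) × P_3 = 0.5641 × 0.4100 × 0.8120 = 0.18780

0.188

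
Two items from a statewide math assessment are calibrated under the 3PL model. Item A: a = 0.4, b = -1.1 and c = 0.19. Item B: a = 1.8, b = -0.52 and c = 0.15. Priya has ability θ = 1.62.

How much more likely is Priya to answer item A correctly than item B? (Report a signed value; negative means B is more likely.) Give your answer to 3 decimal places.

-0.186

P(θ) = c + (1 − c) · 1 / (1 + exp(−a(θ − b)))
P_A = 0.7959
P_B = 0.9823
P_A − P_B = -0.1864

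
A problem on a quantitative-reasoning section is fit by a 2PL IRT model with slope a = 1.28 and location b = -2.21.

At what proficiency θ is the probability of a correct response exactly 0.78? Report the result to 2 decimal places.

-1.22

P(θ) = 1 / (1 + exp(−a(θ − b)))
logit = ln(0.7800/0.2200) = 1.2657
θ = b + logit/(a) = -2.21 + 1.2657/1.2800 = -1.2212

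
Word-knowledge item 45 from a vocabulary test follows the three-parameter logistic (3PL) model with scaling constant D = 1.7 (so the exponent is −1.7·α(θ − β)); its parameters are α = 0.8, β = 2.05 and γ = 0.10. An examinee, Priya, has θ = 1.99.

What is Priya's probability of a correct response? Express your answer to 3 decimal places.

P(θ) = γ + (1 − γ) · 1 / (1 + exp(−D·α(θ − β)))
Exponent: 1.7 × 0.8 × (1.99 − 2.05) = -0.0816
1/(1 + e^{0.0816}) = 0.4796
P = 0.10 + 0.90 × 0.4796 = 0.5317

0.532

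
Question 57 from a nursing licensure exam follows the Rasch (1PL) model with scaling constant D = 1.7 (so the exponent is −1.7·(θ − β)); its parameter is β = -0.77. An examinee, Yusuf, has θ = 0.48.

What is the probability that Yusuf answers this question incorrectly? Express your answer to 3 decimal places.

P(θ) = 1 / (1 + exp(−D·(θ − β)))
Exponent: 1.7 × (0.48 − (-0.77)) = 2.1250
1/(1 + e^{-2.1250}) = 0.8933
P = 0.8933
P(incorrect) = 1 − 0.8933 = 0.1067

0.107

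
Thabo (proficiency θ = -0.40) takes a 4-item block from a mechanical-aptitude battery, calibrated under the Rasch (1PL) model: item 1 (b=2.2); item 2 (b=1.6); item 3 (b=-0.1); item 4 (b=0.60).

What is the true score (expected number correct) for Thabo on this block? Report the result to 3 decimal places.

P(θ) = 1 / (1 + exp(−(θ − b)))
P_1 = 1/(1+e^{2.6000}) = 0.0691
P_2 = 1/(1+e^{2.0000}) = 0.1192
P_3 = 1/(1+e^{0.3000}) = 0.4256
P_4 = 1/(1+e^{1.0000}) = 0.2689
E[score] = 0.0691 + 0.1192 + 0.4256 + 0.2689 = 0.8828

0.883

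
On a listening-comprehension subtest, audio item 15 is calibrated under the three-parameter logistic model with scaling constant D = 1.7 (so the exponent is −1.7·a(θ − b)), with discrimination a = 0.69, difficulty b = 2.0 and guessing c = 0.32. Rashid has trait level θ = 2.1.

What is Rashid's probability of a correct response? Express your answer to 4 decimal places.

0.6799

P(θ) = c + (1 − c) · 1 / (1 + exp(−D·a(θ − b)))
Exponent: 1.7 × 0.69 × (2.1 − 2.0) = 0.1173
1/(1 + e^{-0.1173}) = 0.5293
P = 0.32 + 0.68 × 0.5293 = 0.6799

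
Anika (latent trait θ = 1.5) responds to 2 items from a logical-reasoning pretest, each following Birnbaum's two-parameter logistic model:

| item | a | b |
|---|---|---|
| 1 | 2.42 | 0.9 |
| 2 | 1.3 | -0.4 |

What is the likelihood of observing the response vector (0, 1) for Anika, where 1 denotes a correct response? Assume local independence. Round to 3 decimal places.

0.175

P(θ) = 1 / (1 + exp(−a(θ − b)))
P_1 = 1/(1+e^{-1.4520}) = 0.8103
P_2 = 1/(1+e^{-2.4700}) = 0.9220
L = (1−P_1) × P_2 = 0.1897 × 0.9220 = 0.17490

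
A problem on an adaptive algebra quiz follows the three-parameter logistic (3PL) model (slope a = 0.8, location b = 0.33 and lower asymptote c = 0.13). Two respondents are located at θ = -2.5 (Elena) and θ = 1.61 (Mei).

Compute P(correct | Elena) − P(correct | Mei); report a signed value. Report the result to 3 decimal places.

-0.558

P(θ) = c + (1 − c) · 1 / (1 + exp(−a(θ − b)))
P(Elena) = 0.2119  [exponent -2.2640]
P(Mei) = 0.7701  [exponent 1.0240]
Difference = 0.2119 − 0.7701 = -0.5582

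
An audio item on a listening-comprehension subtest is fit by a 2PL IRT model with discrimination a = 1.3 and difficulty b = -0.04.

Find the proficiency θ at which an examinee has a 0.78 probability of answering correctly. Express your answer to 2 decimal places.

0.93

P(θ) = 1 / (1 + exp(−a(θ − b)))
logit = ln(0.7800/0.2200) = 1.2657
θ = b + logit/(a) = -0.04 + 1.2657/1.3000 = 0.9336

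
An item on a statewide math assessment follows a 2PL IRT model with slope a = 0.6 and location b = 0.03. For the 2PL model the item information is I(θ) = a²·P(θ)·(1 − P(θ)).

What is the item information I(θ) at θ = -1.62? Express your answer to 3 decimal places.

0.071

P = 1/(1+e^{0.9900}) = 0.2709
P(1−P) = 0.2709 × 0.7291 = 0.1975
I = a² × P(1−P) = 0.6² × 0.1975 = 0.07111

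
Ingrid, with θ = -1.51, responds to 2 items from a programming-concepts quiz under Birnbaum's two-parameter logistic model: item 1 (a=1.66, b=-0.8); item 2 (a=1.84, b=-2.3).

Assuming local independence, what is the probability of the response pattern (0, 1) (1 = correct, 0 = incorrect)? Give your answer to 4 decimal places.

0.6198

P(θ) = 1 / (1 + exp(−a(θ − b)))
P_1 = 1/(1+e^{1.1786}) = 0.2353
P_2 = 1/(1+e^{-1.4536}) = 0.8106
L = (1−P_1) × P_2 = 0.7647 × 0.8106 = 0.61983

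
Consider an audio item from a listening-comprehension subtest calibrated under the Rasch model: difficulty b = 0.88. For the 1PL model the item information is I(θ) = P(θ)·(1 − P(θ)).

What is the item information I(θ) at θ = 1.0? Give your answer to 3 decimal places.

0.249

P = 1/(1+e^{-0.1200}) = 0.5300
P(1−P) = 0.5300 × 0.4700 = 0.2491
I = P(1−P) = 0.24910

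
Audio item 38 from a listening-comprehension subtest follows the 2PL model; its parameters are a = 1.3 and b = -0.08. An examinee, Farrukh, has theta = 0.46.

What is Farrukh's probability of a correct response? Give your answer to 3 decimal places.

P(theta) = 1 / (1 + exp(−a(theta − b)))
Exponent: 1.3 × (0.46 − (-0.08)) = 0.7020
1/(1 + e^{-0.7020}) = 0.6686

0.669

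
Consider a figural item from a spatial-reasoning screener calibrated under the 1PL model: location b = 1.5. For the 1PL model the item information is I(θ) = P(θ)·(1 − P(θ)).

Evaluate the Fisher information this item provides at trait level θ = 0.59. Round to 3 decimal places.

0.205

P = 1/(1+e^{0.9100}) = 0.2870
P(1−P) = 0.2870 × 0.7130 = 0.2046
I = P(1−P) = 0.20463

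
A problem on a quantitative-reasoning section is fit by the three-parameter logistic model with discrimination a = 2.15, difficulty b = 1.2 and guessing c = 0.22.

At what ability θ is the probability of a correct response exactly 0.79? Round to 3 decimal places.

1.664

P(θ) = c + (1 − c) · 1 / (1 + exp(−a(θ − b)))
Remove guessing floor: (0.79 − 0.22)/(1 − 0.22) = 0.7308
logit = ln(0.7308/0.2692) = 0.9985
θ = b + logit/(a) = 1.2 + 0.9985/2.1500 = 1.6644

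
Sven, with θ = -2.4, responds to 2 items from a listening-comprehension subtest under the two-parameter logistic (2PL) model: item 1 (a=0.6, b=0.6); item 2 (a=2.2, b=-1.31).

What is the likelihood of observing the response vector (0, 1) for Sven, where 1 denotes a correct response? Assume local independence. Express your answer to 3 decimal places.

0.072

P(θ) = 1 / (1 + exp(−a(θ − b)))
P_1 = 1/(1+e^{1.8000}) = 0.1419
P_2 = 1/(1+e^{2.3980}) = 0.0833
L = (1−P_1) × P_2 = 0.8581 × 0.0833 = 0.07151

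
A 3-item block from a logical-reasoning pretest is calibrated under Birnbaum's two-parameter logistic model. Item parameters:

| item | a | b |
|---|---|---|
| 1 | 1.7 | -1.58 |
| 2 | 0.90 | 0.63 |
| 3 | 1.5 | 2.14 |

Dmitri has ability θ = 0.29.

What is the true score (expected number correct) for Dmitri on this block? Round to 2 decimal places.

P(θ) = 1 / (1 + exp(−a(θ − b)))
P_1 = 1/(1+e^{-3.1790}) = 0.9600
P_2 = 1/(1+e^{0.3060}) = 0.4241
P_3 = 1/(1+e^{2.7750}) = 0.0587
E[score] = 0.9600 + 0.4241 + 0.0587 = 1.4428

1.44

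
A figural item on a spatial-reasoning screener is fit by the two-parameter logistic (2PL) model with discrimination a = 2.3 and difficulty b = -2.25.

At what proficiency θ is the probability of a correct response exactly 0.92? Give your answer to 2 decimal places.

P(θ) = 1 / (1 + exp(−a(θ − b)))
logit = ln(0.9200/0.0800) = 2.4423
θ = b + logit/(a) = -2.25 + 2.4423/2.3000 = -1.1881

-1.19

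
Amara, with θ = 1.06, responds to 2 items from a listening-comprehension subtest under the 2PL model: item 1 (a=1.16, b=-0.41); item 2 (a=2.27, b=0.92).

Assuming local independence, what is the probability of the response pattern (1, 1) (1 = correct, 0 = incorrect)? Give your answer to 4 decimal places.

0.4898

P(θ) = 1 / (1 + exp(−a(θ − b)))
P_1 = 1/(1+e^{-1.7052}) = 0.8462
P_2 = 1/(1+e^{-0.3178}) = 0.5788
L = P_1 × P_2 = 0.8462 × 0.5788 = 0.48978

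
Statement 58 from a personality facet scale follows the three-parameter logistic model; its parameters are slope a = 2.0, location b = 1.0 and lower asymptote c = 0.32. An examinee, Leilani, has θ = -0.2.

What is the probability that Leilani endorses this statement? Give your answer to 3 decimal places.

0.377

P(θ) = c + (1 − c) · 1 / (1 + exp(−a(θ − b)))
Exponent: 2.0 × (-0.2 − 1.0) = -2.4000
1/(1 + e^{2.4000}) = 0.0832
P = 0.32 + 0.68 × 0.0832 = 0.3766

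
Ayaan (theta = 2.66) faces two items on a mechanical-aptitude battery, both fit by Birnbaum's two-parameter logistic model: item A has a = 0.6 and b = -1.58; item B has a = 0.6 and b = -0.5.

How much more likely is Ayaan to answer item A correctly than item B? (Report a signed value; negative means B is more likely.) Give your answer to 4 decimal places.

0.0577

P(theta) = 1 / (1 + exp(−a(theta − b)))
P_A = 0.9272
P_B = 0.8694
P_A − P_B = 0.0577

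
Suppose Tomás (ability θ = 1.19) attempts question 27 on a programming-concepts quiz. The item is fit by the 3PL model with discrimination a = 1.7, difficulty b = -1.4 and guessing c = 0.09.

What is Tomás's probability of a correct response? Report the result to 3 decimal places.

0.989

P(θ) = c + (1 − c) · 1 / (1 + exp(−a(θ − b)))
Exponent: 1.7 × (1.19 − (-1.4)) = 4.4030
1/(1 + e^{-4.4030}) = 0.9879
P = 0.09 + 0.91 × 0.9879 = 0.9890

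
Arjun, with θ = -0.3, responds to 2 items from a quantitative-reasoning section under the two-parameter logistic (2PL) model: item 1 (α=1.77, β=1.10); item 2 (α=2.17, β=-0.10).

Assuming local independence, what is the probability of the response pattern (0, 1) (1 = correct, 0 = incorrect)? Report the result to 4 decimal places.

P(θ) = 1 / (1 + exp(−α(θ − β)))
P_1 = 1/(1+e^{2.4780}) = 0.0774
P_2 = 1/(1+e^{0.4340}) = 0.3932
L = (1−P_1) × P_2 = 0.9226 × 0.3932 = 0.36273

0.3627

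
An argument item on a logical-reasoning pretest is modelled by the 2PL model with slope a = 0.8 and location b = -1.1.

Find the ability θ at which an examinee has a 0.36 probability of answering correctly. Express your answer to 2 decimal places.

-1.82

P(θ) = 1 / (1 + exp(−a(θ − b)))
logit = ln(0.3600/0.6400) = -0.5754
θ = b + logit/(a) = -1.1 + (-0.5754)/0.8000 = -1.8192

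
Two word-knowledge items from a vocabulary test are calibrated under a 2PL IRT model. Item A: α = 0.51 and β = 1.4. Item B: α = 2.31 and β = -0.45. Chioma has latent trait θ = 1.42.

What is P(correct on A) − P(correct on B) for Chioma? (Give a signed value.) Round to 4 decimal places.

P(θ) = 1 / (1 + exp(−α(θ − β)))
P_A = 0.5025
P_B = 0.9869
P_A − P_B = -0.4843

-0.4843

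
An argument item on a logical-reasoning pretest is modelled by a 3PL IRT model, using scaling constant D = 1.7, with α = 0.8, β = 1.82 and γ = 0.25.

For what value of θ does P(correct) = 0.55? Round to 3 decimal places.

P(θ) = γ + (1 − γ) · 1 / (1 + exp(−D·α(θ − β)))
Remove guessing floor: (0.55 − 0.25)/(1 − 0.25) = 0.4000
logit = ln(0.4000/0.6000) = -0.4055
θ = β + logit/(1.7·α) = 1.82 + (-0.4055)/1.3600 = 1.5219

1.522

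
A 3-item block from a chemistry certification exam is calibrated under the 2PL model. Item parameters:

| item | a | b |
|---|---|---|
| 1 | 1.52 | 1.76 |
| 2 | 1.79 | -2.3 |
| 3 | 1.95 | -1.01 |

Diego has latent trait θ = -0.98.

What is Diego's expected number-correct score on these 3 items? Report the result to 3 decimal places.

1.444

P(θ) = 1 / (1 + exp(−a(θ − b)))
P_1 = 1/(1+e^{4.1648}) = 0.0153
P_2 = 1/(1+e^{-2.3628}) = 0.9139
P_3 = 1/(1+e^{-0.0585}) = 0.5146
E[score] = 0.0153 + 0.9139 + 0.5146 = 1.4439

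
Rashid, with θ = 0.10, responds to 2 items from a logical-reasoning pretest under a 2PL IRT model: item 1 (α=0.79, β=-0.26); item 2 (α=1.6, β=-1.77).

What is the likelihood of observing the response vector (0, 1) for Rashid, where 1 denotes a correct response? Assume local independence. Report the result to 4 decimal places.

0.4089

P(θ) = 1 / (1 + exp(−α(θ − β)))
P_1 = 1/(1+e^{-0.2844}) = 0.5706
P_2 = 1/(1+e^{-2.9920}) = 0.9522
L = (1−P_1) × P_2 = 0.4294 × 0.9522 = 0.40886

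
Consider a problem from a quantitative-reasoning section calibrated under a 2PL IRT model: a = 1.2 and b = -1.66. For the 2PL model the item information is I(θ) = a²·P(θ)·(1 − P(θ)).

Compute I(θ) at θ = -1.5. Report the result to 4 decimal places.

P = 1/(1+e^{-0.1920}) = 0.5479
P(1−P) = 0.5479 × 0.4521 = 0.2477
I = a² × P(1−P) = 1.2² × 0.2477 = 0.35670

0.3567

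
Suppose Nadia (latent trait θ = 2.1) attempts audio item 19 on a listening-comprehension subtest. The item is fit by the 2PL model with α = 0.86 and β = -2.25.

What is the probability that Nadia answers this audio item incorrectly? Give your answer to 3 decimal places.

0.023

P(θ) = 1 / (1 + exp(−α(θ − β)))
Exponent: 0.86 × (2.1 − (-2.25)) = 3.7410
1/(1 + e^{-3.7410}) = 0.9768
P(incorrect) = 1 − 0.9768 = 0.0232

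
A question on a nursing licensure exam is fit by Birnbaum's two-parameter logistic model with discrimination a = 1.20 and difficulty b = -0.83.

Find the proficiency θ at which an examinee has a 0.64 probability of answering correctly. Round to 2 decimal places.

P(θ) = 1 / (1 + exp(−a(θ − b)))
logit = ln(0.6400/0.3600) = 0.5754
θ = b + logit/(a) = -0.83 + 0.5754/1.2000 = -0.3505

-0.35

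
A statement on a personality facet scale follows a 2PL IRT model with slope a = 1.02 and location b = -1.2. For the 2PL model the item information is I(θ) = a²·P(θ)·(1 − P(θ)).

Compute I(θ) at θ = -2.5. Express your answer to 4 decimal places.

P = 1/(1+e^{1.3260}) = 0.2098
P(1−P) = 0.2098 × 0.7902 = 0.1658
I = a² × P(1−P) = 1.02² × 0.1658 = 0.17249

0.1725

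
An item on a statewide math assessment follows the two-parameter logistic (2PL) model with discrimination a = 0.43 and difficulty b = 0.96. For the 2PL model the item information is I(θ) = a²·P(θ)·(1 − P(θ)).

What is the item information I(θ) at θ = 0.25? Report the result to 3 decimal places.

P = 1/(1+e^{0.3053}) = 0.4243
P(1−P) = 0.4243 × 0.5757 = 0.2443
I = a² × P(1−P) = 0.43² × 0.2443 = 0.04516

0.045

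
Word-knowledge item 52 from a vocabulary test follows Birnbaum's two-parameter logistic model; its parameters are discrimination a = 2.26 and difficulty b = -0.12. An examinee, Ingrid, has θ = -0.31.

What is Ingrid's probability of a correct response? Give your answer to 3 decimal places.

0.394

P(θ) = 1 / (1 + exp(−a(θ − b)))
Exponent: 2.26 × (-0.31 − (-0.12)) = -0.4294
1/(1 + e^{0.4294}) = 0.3943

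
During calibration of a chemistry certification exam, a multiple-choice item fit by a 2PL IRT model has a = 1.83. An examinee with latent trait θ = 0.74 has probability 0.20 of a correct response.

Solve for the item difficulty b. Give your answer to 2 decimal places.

1.50

P(θ) = 1 / (1 + exp(−a(θ − b)))
logit(0.20) = ln(0.20/0.80) = -1.3863
b = θ − logit/(a) = 0.74 − (-1.3863)/1.8300 = 1.4975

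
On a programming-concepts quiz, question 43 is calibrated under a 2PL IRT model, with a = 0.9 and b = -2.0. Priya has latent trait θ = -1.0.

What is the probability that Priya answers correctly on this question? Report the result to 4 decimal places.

0.7109

P(θ) = 1 / (1 + exp(−a(θ − b)))
Exponent: 0.9 × (-1.0 − (-2.0)) = 0.9000
1/(1 + e^{-0.9000}) = 0.7109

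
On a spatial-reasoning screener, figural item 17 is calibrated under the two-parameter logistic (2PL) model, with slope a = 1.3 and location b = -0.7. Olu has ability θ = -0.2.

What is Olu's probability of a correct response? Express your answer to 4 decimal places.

0.6570

P(θ) = 1 / (1 + exp(−a(θ − b)))
Exponent: 1.3 × (-0.2 − (-0.7)) = 0.6500
1/(1 + e^{-0.6500}) = 0.6570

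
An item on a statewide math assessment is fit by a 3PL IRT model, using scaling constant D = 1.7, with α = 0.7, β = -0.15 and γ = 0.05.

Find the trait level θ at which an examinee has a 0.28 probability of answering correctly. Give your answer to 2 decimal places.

P(θ) = γ + (1 − γ) · 1 / (1 + exp(−D·α(θ − β)))
Remove guessing floor: (0.28 − 0.05)/(1 − 0.05) = 0.2421
logit = ln(0.2421/0.7579) = -1.1412
θ = β + logit/(1.7·α) = -0.15 + (-1.1412)/1.1900 = -1.1090

-1.11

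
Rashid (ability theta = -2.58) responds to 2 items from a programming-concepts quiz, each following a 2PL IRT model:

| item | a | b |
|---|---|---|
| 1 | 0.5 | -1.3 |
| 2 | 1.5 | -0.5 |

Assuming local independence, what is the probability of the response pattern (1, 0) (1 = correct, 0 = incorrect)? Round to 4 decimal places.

P(theta) = 1 / (1 + exp(−a(theta − b)))
P_1 = 1/(1+e^{0.6400}) = 0.3452
P_2 = 1/(1+e^{3.1200}) = 0.0423
L = P_1 × (1−P_2) = 0.3452 × 0.9577 = 0.33065

0.3306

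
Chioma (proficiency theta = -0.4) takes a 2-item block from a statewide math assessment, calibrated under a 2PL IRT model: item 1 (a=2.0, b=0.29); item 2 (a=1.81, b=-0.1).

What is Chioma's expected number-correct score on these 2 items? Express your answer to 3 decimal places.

0.568

P(theta) = 1 / (1 + exp(−a(theta − b)))
P_1 = 1/(1+e^{1.3800}) = 0.2010
P_2 = 1/(1+e^{0.5430}) = 0.3675
E[score] = 0.2010 + 0.3675 = 0.5685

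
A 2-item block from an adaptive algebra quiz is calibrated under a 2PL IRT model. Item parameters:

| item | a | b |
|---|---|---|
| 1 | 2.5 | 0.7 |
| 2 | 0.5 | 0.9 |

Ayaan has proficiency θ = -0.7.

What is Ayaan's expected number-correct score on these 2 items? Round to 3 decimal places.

0.339

P(θ) = 1 / (1 + exp(−a(θ − b)))
P_1 = 1/(1+e^{3.5000}) = 0.0293
P_2 = 1/(1+e^{0.8000}) = 0.3100
E[score] = 0.0293 + 0.3100 = 0.3393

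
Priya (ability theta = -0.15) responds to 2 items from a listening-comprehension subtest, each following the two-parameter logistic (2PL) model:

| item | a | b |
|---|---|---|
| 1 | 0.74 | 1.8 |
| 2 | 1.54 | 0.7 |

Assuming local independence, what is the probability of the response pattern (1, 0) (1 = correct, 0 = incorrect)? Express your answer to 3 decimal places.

P(theta) = 1 / (1 + exp(−a(theta − b)))
P_1 = 1/(1+e^{1.4430}) = 0.1911
P_2 = 1/(1+e^{1.3090}) = 0.2127
L = P_1 × (1−P_2) = 0.1911 × 0.7873 = 0.15045

0.150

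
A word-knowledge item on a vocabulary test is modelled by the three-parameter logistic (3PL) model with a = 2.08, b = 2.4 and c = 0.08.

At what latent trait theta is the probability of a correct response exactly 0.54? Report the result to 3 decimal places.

2.400

P(theta) = c + (1 − c) · 1 / (1 + exp(−a(theta − b)))
Remove guessing floor: (0.54 − 0.08)/(1 − 0.08) = 0.5000
logit = ln(0.5000/0.5000) = 0.0000
theta = b + logit/(a) = 2.4 + 0.0000/2.0800 = 2.4000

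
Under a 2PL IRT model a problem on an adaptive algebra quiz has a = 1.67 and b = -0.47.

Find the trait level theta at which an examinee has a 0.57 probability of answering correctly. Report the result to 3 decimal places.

P(theta) = 1 / (1 + exp(−a(theta − b)))
logit = ln(0.5700/0.4300) = 0.2819
theta = b + logit/(a) = -0.47 + 0.2819/1.6700 = -0.3012

-0.301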